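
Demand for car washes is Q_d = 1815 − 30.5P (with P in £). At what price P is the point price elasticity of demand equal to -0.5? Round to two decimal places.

19.84

Ed = −30.5P/(1815 − 30.5P). Set this equal to -0.5:
30.5P = 0.5·(1815 − 30.5P) ⇒ 30.5P(1 + 0.5) = 0.5·1815
P = 0.5·1815 / (30.5·1.5) = 19.8360…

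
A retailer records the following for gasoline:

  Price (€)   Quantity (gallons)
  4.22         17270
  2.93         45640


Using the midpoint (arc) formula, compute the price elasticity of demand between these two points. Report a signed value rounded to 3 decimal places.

%ΔQ = (45640 − 17270) / [(17270 + 45640)/2] = 28370/31455 = 0.901923…
%ΔP = (2.93 − 4.22) / [(4.22 + 2.93)/2] = -1.29/3.575 = -0.360839…
Arc Ed = %ΔQ / %ΔP = (28370/31455) / (-1.29/3.575) = -2.49951…

-2.500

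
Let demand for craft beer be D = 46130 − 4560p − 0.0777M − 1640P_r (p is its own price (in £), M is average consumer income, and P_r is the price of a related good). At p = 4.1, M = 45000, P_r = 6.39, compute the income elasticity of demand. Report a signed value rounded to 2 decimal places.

-0.26

At the given values, D = 46130 − 4560(4.1) − 0.0777(45000) − 1640(6.39) = 13457.9.
∂D/∂M = -0.0777.
E = (-0.0777) × (45000/13457.9) = -0.2598…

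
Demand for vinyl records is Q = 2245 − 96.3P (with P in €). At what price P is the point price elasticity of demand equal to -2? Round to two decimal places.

Ed = −96.3P/(2245 − 96.3P). Set this equal to -2:
96.3P = 2·(2245 − 96.3P) ⇒ 96.3P(1 + 2) = 2·2245
P = 2·2245 / (96.3·3) = 15.5417…

15.54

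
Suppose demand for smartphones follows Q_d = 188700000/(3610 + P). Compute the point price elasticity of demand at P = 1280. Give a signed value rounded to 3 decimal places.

dQ_d/dP = −188700000/(3610 + P)² = -7.8914. At P = 1280, Q_d = 38589.
Ed = (dQ_d/dP)·(P/Q_d) = (-7.8914) × (1280/38589) = -0.26175…

-0.262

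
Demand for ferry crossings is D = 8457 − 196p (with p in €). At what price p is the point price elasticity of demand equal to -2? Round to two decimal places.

28.77

Ed = −196p/(8457 − 196p). Set this equal to -2:
196p = 2·(8457 − 196p) ⇒ 196p(1 + 2) = 2·8457
p = 2·8457 / (196·3) = 28.7653…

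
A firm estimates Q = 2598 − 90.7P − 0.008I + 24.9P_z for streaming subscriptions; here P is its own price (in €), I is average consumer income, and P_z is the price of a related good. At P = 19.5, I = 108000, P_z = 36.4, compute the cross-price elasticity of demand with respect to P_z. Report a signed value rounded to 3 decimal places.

1.040

At the given values, Q = 2598 − 90.7(19.5) − 0.008(108000) + 24.9(36.4) = 871.71.
∂Q/∂P_z = 24.9.
E = (24.9) × (36.4/871.71) = 1.03974…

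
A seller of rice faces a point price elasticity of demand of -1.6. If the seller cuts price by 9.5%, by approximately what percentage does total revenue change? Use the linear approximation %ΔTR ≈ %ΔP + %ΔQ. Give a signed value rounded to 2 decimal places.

%ΔQ ≈ Ed × %ΔP = (-1.6) × (-9.5%) = +15.2000%
%ΔTR ≈ %ΔP + %ΔQ = (-9.5%) + (+15.2000%) = +5.7000%

+5.70%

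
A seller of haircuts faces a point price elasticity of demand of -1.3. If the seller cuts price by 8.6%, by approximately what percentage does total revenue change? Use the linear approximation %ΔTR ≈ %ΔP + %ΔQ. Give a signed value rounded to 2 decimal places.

%ΔQ ≈ Ed × %ΔP = (-1.3) × (-8.6%) = +11.1800%
%ΔTR ≈ %ΔP + %ΔQ = (-8.6%) + (+11.1800%) = +2.5800%

+2.58%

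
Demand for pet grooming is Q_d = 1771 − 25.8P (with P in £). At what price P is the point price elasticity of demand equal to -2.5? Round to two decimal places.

49.03

Ed = −25.8P/(1771 − 25.8P). Set this equal to -2.5:
25.8P = 2.5·(1771 − 25.8P) ⇒ 25.8P(1 + 2.5) = 2.5·1771
P = 2.5·1771 / (25.8·3.5) = 49.0310…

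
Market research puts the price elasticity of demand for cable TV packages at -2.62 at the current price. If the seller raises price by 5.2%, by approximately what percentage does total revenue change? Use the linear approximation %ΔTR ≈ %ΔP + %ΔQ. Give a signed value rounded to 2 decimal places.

%ΔQ ≈ Ed × %ΔP = (-2.62) × (+5.2%) = -13.6240%
%ΔTR ≈ %ΔP + %ΔQ = (+5.2%) + (-13.6240%) = -8.4240%

-8.42%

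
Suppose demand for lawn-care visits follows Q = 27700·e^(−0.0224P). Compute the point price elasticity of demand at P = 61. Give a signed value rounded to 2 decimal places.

dQ/dP = −0.0224·Q = -158.237. At P = 61, Q = 7064.15.
Ed = (dQ/dP)·(P/Q) = (-158.237) × (61/7064.15) = -1.3664

-1.37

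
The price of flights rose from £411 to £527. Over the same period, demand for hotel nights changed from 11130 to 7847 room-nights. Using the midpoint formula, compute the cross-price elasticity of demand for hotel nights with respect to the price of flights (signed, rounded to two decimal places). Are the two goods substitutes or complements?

%ΔQ_{hotel nights} = (7847 − 11130)/avg = -3283/9488.5 = -0.345997…
%ΔP_{flights} = (527 − 411)/avg = 116/469 = 0.247334…
E_cross = (-3283/9488.5) / (116/469) = -1.3989…
E_cross < 0 ⇒ the goods are complements.

-1.40; complements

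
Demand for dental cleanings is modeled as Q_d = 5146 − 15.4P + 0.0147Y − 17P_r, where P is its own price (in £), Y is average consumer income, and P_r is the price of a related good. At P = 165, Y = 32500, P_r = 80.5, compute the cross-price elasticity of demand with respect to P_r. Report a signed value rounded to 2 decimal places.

-0.80

At the given values, Q_d = 5146 − 15.4(165) + 0.0147(32500) − 17(80.5) = 1714.25.
∂Q_d/∂P_r = -17.
E = (-17) × (80.5/1714.25) = -0.7983…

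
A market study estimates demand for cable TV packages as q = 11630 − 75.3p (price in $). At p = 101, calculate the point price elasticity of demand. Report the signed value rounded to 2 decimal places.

-1.89

dq/dp = −75.3. At p = 101, q = 11630 − 75.3(101) = 4024.7.
Ed = (dq/dp)·(p/q) = −75.3 × (101/4024.7) = -1.8896…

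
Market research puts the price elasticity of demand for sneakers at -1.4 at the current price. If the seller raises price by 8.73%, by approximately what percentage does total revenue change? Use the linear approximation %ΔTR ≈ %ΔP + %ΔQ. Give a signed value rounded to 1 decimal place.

%ΔQ ≈ Ed × %ΔP = (-1.4) × (+8.73%) = -12.2220%
%ΔTR ≈ %ΔP + %ΔQ = (+8.73%) + (-12.2220%) = -3.4920%

-3.5%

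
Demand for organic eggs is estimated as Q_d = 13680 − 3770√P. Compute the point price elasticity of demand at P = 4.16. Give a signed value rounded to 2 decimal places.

-0.64

dQ_d/dP = −3770/(2√P) = -924.197. At P = 4.16, Q_d = 5990.68.
Ed = (dQ_d/dP)·(P/Q_d) = (-924.197) × (4.16/5990.68) = -0.6417…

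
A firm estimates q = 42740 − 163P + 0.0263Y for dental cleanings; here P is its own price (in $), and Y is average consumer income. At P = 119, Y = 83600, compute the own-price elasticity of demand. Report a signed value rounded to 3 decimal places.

-0.759

At the given values, q = 42740 − 163(119) + 0.0263(83600) = 25541.68.
∂q/∂P = −163.
E = (-163) × (119/25541.68) = -0.75942…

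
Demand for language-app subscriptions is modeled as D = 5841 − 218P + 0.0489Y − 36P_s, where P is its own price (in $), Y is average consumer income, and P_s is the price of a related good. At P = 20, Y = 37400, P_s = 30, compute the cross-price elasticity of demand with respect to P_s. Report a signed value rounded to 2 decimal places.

At the given values, D = 5841 − 218(20) + 0.0489(37400) − 36(30) = 2229.86.
∂D/∂P_s = -36.
E = (-36) × (30/2229.86) = -0.4843…

-0.48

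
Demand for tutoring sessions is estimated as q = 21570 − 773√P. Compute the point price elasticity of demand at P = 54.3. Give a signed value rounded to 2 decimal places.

dq/dP = −773/(2√P) = -52.4505. At P = 54.3, q = 15873.9.
Ed = (dq/dP)·(P/q) = (-52.4505) × (54.3/15873.9) = -0.1794…

-0.18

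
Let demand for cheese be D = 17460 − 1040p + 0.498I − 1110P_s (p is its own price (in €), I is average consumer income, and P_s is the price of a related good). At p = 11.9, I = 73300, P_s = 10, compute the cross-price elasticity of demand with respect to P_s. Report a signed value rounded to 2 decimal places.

At the given values, D = 17460 − 1040(11.9) + 0.498(73300) − 1110(10) = 30487.4.
∂D/∂P_s = -1110.
E = (-1110) × (10/30487.4) = -0.3640…

-0.36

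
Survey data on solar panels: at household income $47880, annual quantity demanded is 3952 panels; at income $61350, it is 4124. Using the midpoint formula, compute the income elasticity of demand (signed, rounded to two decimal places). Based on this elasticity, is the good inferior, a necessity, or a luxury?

0.17; necessity

%ΔQ = (4124 − 3952)/[( 3952 + 4124)/2] = 172/4038 = 0.042595…
%ΔIncome = (61350 − 47880)/[( 47880 + 61350)/2] = 13470/54615 = 0.246635…
E_income = (172/4038) / (13470/54615) = 0.1727…
0 < E_income < 1 ⇒ normal good, necessity.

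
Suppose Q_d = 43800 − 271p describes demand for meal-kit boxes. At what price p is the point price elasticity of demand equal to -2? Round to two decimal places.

107.75

Ed = −271p/(43800 − 271p). Set this equal to -2:
271p = 2·(43800 − 271p) ⇒ 271p(1 + 2) = 2·43800
p = 2·43800 / (271·3) = 107.7490…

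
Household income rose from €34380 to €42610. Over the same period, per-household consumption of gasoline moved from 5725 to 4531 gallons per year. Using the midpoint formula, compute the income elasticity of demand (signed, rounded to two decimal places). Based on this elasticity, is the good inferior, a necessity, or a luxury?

-1.09; inferior

%ΔQ = (4531 − 5725)/[( 5725 + 4531)/2] = -1194/5128 = -0.232839…
%ΔIncome = (42610 − 34380)/[( 34380 + 42610)/2] = 8230/38495 = 0.213793…
E_income = (-1194/5128) / (8230/38495) = -1.0890…
E_income < 0 ⇒ inferior good.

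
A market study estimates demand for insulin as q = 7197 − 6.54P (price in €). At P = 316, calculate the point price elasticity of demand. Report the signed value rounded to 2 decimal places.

dq/dP = −6.54. At P = 316, q = 7197 − 6.54(316) = 5130.36.
Ed = (dq/dP)·(P/q) = −6.54 × (316/5130.36) = -0.4028…

-0.40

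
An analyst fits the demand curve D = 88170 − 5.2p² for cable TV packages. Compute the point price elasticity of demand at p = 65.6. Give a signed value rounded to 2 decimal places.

dD/dp = −2·5.2·p = -682.24. At p = 65.6, D = 65792.528.
Ed = (dD/dp)·(p/D) = (-682.24) × (65.6/65792.528) = -0.6802…

-0.68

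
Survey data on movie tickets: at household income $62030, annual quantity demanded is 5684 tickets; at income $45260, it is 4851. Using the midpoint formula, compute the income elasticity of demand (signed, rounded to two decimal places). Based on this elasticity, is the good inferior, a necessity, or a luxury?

%ΔQ = (4851 − 5684)/[( 5684 + 4851)/2] = -833/5267.5 = -0.158139…
%ΔIncome = (45260 − 62030)/[( 62030 + 45260)/2] = -16770/53645 = -0.312610…
E_income = (-833/5267.5) / (-16770/53645) = 0.5058…
0 < E_income < 1 ⇒ normal good, necessity.

0.51; necessity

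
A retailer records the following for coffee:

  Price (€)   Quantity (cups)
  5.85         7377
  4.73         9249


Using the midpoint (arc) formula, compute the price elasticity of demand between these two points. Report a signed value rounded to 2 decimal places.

-1.06

%ΔQ = (9249 − 7377) / [(7377 + 9249)/2] = 1872/8313 = 0.225189…
%ΔP = (4.73 − 5.85) / [(5.85 + 4.73)/2] = -1.12/5.29 = -0.211720…
Arc Ed = %ΔQ / %ΔP = (1872/8313) / (-1.12/5.29) = -1.0636…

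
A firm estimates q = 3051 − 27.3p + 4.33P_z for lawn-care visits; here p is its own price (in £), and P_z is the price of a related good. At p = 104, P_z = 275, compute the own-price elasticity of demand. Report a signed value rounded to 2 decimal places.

At the given values, q = 3051 − 27.3(104) + 4.33(275) = 1402.55.
∂q/∂p = −27.3.
E = (-27.3) × (104/1402.55) = -2.0243…

-2.02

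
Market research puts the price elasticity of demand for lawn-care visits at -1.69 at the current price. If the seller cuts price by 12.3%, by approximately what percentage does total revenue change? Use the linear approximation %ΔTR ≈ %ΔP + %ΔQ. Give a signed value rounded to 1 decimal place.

%ΔQ ≈ Ed × %ΔP = (-1.69) × (-12.3%) = +20.7870%
%ΔTR ≈ %ΔP + %ΔQ = (-12.3%) + (+20.7870%) = +8.4870%

+8.5%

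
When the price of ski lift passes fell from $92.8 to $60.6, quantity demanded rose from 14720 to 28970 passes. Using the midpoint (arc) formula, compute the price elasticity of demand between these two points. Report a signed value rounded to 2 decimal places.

%ΔQ = (28970 − 14720) / [(14720 + 28970)/2] = 14250/21845 = 0.652323…
%ΔP = (60.6 − 92.8) / [(92.8 + 60.6)/2] = -32.2/76.7 = -0.419817…
Arc Ed = %ΔQ / %ΔP = (14250/21845) / (-32.2/76.7) = -1.5538…

-1.55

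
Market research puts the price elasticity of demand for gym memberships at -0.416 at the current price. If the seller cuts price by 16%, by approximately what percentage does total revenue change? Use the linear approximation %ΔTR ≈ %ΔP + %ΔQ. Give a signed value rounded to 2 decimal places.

%ΔQ ≈ Ed × %ΔP = (-0.416) × (-16%) = +6.6560%
%ΔTR ≈ %ΔP + %ΔQ = (-16%) + (+6.6560%) = -9.3440%

-9.34%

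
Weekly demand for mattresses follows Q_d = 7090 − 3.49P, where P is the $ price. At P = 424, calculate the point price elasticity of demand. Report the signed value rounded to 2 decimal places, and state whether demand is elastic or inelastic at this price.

-0.26; inelastic

dQ_d/dP = −3.49. At P = 424, Q_d = 7090 − 3.49(424) = 5610.24.
Ed = (dQ_d/dP)·(P/Q_d) = −3.49 × (424/5610.24) = -0.2637…
|Ed| = 0.26 < 1, so demand is inelastic.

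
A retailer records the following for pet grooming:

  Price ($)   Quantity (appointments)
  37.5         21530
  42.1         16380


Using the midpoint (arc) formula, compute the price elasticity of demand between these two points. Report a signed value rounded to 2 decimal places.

%ΔQ = (16380 − 21530) / [(21530 + 16380)/2] = -5150/18955 = -0.271696…
%ΔP = (42.1 − 37.5) / [(37.5 + 42.1)/2] = 4.6/39.8 = 0.115577…
Arc Ed = %ΔQ / %ΔP = (-5150/18955) / (4.6/39.8) = -2.3507…

-2.35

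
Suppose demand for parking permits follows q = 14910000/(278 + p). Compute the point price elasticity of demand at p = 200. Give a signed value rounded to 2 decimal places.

-0.42

dq/dp = −14910000/(278 + p)² = -65.2562. At p = 200, q = 31192.5.
Ed = (dq/dp)·(p/q) = (-65.2562) × (200/31192.5) = -0.4184…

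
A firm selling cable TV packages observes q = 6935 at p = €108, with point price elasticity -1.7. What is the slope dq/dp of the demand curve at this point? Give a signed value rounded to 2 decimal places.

-109.16

Ed = (dq/dp)·(p/q) ⇒ dq/dp = Ed·q/p = (-1.7)·6935/108 = -109.1620…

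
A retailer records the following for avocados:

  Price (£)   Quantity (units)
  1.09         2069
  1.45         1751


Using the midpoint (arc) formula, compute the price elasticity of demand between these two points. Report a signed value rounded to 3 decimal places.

%ΔQ = (1751 − 2069) / [(2069 + 1751)/2] = -318/1910 = -0.166492…
%ΔP = (1.45 − 1.09) / [(1.09 + 1.45)/2] = 0.36/1.27 = 0.283464…
Arc Ed = %ΔQ / %ΔP = (-318/1910) / (0.36/1.27) = -0.58734…

-0.587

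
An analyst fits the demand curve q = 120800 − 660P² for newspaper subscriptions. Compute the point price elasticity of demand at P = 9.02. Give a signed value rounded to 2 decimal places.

dq/dP = −2·660·P = -11906.4. At P = 9.02, q = 67102.136.
Ed = (dq/dP)·(P/q) = (-11906.4) × (9.02/67102.136) = -1.6004…

-1.60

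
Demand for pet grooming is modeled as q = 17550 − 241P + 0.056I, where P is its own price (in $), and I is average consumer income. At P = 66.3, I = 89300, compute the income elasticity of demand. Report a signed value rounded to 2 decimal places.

At the given values, q = 17550 − 241(66.3) + 0.056(89300) = 6572.5.
∂q/∂I = 0.056.
E = (0.056) × (89300/6572.5) = 0.7608…

0.76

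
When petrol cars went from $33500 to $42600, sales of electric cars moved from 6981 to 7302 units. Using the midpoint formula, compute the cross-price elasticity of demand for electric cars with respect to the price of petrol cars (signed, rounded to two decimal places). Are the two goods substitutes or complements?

%ΔQ_{electric cars} = (7302 − 6981)/avg = 321/7141.5 = 0.044948…
%ΔP_{petrol cars} = (42600 − 33500)/avg = 9100/38050 = 0.239159…
E_cross = (321/7141.5) / (9100/38050) = 0.1879…
E_cross > 0 ⇒ the goods are substitutes.

0.19; substitutes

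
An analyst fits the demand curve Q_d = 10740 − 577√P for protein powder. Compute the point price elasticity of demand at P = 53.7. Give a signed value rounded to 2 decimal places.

dQ_d/dP = −577/(2√P) = -39.3694. At P = 53.7, Q_d = 6511.73.
Ed = (dQ_d/dP)·(P/Q_d) = (-39.3694) × (53.7/6511.73) = -0.3246…

-0.32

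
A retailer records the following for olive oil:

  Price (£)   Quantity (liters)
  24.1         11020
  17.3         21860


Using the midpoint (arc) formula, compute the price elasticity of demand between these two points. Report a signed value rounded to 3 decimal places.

-2.007

%ΔQ = (21860 − 11020) / [(11020 + 21860)/2] = 10840/16440 = 0.659367…
%ΔP = (17.3 − 24.1) / [(24.1 + 17.3)/2] = -6.8/20.7 = -0.328502…
Arc Ed = %ΔQ / %ΔP = (10840/16440) / (-6.8/20.7) = -2.00719…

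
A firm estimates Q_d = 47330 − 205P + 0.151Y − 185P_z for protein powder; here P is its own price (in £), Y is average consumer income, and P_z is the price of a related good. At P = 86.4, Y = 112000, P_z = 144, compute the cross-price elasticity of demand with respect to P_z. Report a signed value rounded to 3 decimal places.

-1.339

At the given values, Q_d = 47330 − 205(86.4) + 0.151(112000) − 185(144) = 19890.
∂Q_d/∂P_z = -185.
E = (-185) × (144/19890) = -1.33936…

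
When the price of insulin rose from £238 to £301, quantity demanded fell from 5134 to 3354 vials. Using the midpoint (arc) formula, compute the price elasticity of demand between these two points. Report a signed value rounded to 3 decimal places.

-1.794

%ΔQ = (3354 − 5134) / [(5134 + 3354)/2] = -1780/4244 = -0.419415…
%ΔP = (301 − 238) / [(238 + 301)/2] = 63/269.5 = 0.233766…
Arc Ed = %ΔQ / %ΔP = (-1780/4244) / (63/269.5) = -1.79416…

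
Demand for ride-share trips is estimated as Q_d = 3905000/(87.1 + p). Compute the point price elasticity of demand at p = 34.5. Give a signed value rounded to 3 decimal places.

-0.284

dQ_d/dp = −3905000/(87.1 + p)² = -264.091. At p = 34.5, Q_d = 32113.5.
Ed = (dQ_d/dp)·(p/Q_d) = (-264.091) × (34.5/32113.5) = -0.28371…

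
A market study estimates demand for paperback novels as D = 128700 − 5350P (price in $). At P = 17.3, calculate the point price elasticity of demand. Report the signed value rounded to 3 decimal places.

dD/dP = −5350. At P = 17.3, D = 128700 − 5350(17.3) = 36145.
Ed = (dD/dP)·(P/D) = −5350 × (17.3/36145) = -2.56065…

-2.561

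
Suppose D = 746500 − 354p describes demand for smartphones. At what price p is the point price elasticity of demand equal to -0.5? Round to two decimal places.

Ed = −354p/(746500 − 354p). Set this equal to -0.5:
354p = 0.5·(746500 − 354p) ⇒ 354p(1 + 0.5) = 0.5·746500
p = 0.5·746500 / (354·1.5) = 702.9190…

702.92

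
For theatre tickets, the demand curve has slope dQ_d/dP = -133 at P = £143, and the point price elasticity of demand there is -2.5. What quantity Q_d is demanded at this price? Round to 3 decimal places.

7607.600

Ed = (dQ_d/dP)·(P/Q_d) ⇒ Q_d = (dQ_d/dP)·P/Ed = (-133)·143/(-2.5) = 7607.6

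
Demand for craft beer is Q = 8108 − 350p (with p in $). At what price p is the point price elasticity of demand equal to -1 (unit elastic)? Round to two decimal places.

11.58

Ed = −350p/(8108 − 350p). Set this equal to -1:
350p = 1·(8108 − 350p) ⇒ 350p(1 + 1) = 1·8108
p = 1·8108 / (350·2) = 11.5828…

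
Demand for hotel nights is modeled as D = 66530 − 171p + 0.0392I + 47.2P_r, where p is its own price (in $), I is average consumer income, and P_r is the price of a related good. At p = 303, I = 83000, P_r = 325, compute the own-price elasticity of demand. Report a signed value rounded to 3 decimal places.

-1.555

At the given values, D = 66530 − 171(303) + 0.0392(83000) + 47.2(325) = 33310.6.
∂D/∂p = −171.
E = (-171) × (303/33310.6) = -1.55545…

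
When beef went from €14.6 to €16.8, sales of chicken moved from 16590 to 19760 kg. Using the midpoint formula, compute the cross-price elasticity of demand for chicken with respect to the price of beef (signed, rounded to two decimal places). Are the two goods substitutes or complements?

%ΔQ_{chicken} = (19760 − 16590)/avg = 3170/18175 = 0.174415…
%ΔP_{beef} = (16.8 − 14.6)/avg = 2.2/15.7 = 0.140127…
E_cross = (3170/18175) / (2.2/15.7) = 1.2446…
E_cross > 0 ⇒ the goods are substitutes.

1.24; substitutes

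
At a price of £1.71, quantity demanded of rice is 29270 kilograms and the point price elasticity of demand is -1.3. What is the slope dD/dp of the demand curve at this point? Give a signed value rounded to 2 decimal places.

Ed = (dD/dp)·(p/D) ⇒ dD/dp = Ed·D/p = (-1.3)·29270/1.71 = -22252.0467…

-22252.05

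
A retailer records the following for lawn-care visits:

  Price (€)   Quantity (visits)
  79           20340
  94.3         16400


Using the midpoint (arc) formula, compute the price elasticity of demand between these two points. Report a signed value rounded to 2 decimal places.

-1.21

%ΔQ = (16400 − 20340) / [(20340 + 16400)/2] = -3940/18370 = -0.214480…
%ΔP = (94.3 − 79) / [(79 + 94.3)/2] = 15.3/86.65 = 0.176572…
Arc Ed = %ΔQ / %ΔP = (-3940/18370) / (15.3/86.65) = -1.2146…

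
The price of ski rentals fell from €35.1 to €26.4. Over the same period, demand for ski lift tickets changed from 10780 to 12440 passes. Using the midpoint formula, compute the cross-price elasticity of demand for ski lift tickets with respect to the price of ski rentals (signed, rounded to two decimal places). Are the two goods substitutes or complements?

%ΔQ_{ski lift tickets} = (12440 − 10780)/avg = 1660/11610 = 0.142980…
%ΔP_{ski rentals} = (26.4 − 35.1)/avg = -8.7/30.75 = -0.282926…
E_cross = (1660/11610) / (-8.7/30.75) = -0.5053…
E_cross < 0 ⇒ the goods are complements.

-0.51; complements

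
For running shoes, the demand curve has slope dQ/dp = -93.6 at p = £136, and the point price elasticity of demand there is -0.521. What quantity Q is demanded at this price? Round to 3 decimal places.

24433.013

Ed = (dQ/dp)·(p/Q) ⇒ Q = (dQ/dp)·p/Ed = (-93.6)·136/(-0.521) = 24433.01343…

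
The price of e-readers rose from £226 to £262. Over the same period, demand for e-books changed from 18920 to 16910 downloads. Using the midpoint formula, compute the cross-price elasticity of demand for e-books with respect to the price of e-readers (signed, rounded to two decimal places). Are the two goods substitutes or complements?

%ΔQ_{e-books} = (16910 − 18920)/avg = -2010/17915 = -0.112196…
%ΔP_{e-readers} = (262 − 226)/avg = 36/244 = 0.147540…
E_cross = (-2010/17915) / (36/244) = -0.7604…
E_cross < 0 ⇒ the goods are complements.

-0.76; complements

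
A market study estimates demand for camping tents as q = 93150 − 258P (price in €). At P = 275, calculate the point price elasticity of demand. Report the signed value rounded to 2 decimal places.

dq/dP = −258. At P = 275, q = 93150 − 258(275) = 22200.
Ed = (dq/dP)·(P/q) = −258 × (275/22200) = -3.1959…

-3.20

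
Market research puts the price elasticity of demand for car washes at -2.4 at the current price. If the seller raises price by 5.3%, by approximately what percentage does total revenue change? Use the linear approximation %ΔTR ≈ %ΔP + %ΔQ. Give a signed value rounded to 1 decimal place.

-7.4%

%ΔQ ≈ Ed × %ΔP = (-2.4) × (+5.3%) = -12.7200%
%ΔTR ≈ %ΔP + %ΔQ = (+5.3%) + (-12.7200%) = -7.4200%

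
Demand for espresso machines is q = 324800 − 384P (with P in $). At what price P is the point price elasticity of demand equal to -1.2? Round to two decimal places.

Ed = −384P/(324800 − 384P). Set this equal to -1.2:
384P = 1.2·(324800 − 384P) ⇒ 384P(1 + 1.2) = 1.2·324800
P = 1.2·324800 / (384·2.2) = 461.3636…

461.36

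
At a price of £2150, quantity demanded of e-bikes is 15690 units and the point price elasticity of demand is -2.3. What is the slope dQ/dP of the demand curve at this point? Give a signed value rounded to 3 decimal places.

Ed = (dQ/dP)·(P/Q) ⇒ dQ/dP = Ed·Q/P = (-2.3)·15690/2150 = -16.78465…

-16.785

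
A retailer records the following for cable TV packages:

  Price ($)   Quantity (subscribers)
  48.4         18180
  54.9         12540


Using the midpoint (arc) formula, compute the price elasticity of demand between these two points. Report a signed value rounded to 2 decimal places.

-2.92

%ΔQ = (12540 − 18180) / [(18180 + 12540)/2] = -5640/15360 = -0.367187…
%ΔP = (54.9 − 48.4) / [(48.4 + 54.9)/2] = 6.5/51.65 = 0.125847…
Arc Ed = %ΔQ / %ΔP = (-5640/15360) / (6.5/51.65) = -2.9177…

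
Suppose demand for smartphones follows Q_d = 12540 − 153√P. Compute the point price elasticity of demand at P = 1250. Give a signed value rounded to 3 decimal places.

-0.379

dQ_d/dP = −153/(2√P) = -2.16375. At P = 1250, Q_d = 7130.63.
Ed = (dQ_d/dP)·(P/Q_d) = (-2.16375) × (1250/7130.63) = -0.37930…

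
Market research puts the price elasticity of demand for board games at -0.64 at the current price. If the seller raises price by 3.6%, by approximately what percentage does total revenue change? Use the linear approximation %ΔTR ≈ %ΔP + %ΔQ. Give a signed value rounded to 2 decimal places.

%ΔQ ≈ Ed × %ΔP = (-0.64) × (+3.6%) = -2.3040%
%ΔTR ≈ %ΔP + %ΔQ = (+3.6%) + (-2.3040%) = +1.2960%

+1.30%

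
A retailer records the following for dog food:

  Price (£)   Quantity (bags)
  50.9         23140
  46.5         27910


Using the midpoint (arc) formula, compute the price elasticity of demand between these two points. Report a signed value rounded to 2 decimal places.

%ΔQ = (27910 − 23140) / [(23140 + 27910)/2] = 4770/25525 = 0.186875…
%ΔP = (46.5 − 50.9) / [(50.9 + 46.5)/2] = -4.4/48.7 = -0.090349…
Arc Ed = %ΔQ / %ΔP = (4770/25525) / (-4.4/48.7) = -2.0683…

-2.07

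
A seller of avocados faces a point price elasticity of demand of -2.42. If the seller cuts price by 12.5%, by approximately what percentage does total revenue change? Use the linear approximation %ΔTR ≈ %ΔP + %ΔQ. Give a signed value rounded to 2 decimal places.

%ΔQ ≈ Ed × %ΔP = (-2.42) × (-12.5%) = +30.2500%
%ΔTR ≈ %ΔP + %ΔQ = (-12.5%) + (+30.2500%) = +17.7500%

+17.75%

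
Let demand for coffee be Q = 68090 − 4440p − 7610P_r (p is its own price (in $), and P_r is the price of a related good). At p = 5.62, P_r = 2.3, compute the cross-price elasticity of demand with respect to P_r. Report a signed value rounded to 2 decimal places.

At the given values, Q = 68090 − 4440(5.62) − 7610(2.3) = 25634.2.
∂Q/∂P_r = -7610.
E = (-7610) × (2.3/25634.2) = -0.6827…

-0.68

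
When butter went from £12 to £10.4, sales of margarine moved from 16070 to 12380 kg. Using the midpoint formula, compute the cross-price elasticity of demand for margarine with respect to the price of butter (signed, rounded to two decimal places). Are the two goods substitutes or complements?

1.82; substitutes

%ΔQ_{margarine} = (12380 − 16070)/avg = -3690/14225 = -0.259402…
%ΔP_{butter} = (10.4 − 12)/avg = -1.6/11.2 = -0.142857…
E_cross = (-3690/14225) / (-1.6/11.2) = 1.8158…
E_cross > 0 ⇒ the goods are substitutes.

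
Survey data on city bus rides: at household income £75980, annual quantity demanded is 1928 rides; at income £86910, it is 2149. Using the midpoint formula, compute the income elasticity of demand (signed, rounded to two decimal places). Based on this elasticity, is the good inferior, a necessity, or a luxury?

%ΔQ = (2149 − 1928)/[( 1928 + 2149)/2] = 221/2038.5 = 0.108413…
%ΔIncome = (86910 − 75980)/[( 75980 + 86910)/2] = 10930/81445 = 0.134200…
E_income = (221/2038.5) / (10930/81445) = 0.8078…
0 < E_income < 1 ⇒ normal good, necessity.

0.81; necessity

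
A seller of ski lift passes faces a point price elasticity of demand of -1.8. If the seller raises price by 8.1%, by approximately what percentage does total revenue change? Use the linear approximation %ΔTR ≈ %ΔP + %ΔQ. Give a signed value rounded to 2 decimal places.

-6.48%

%ΔQ ≈ Ed × %ΔP = (-1.8) × (+8.1%) = -14.5800%
%ΔTR ≈ %ΔP + %ΔQ = (+8.1%) + (-14.5800%) = -6.4800%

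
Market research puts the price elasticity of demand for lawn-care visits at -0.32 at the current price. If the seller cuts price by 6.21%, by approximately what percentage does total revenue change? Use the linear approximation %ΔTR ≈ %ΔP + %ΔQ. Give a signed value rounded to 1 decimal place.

%ΔQ ≈ Ed × %ΔP = (-0.32) × (-6.21%) = +1.9872%
%ΔTR ≈ %ΔP + %ΔQ = (-6.21%) + (+1.9872%) = -4.2228%

-4.2%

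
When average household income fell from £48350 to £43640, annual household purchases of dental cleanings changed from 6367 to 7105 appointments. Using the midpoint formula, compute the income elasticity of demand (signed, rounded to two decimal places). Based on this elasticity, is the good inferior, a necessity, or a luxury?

-1.07; inferior

%ΔQ = (7105 − 6367)/[( 6367 + 7105)/2] = 738/6736 = 0.109560…
%ΔIncome = (43640 − 48350)/[( 48350 + 43640)/2] = -4710/45995 = -0.102402…
E_income = (738/6736) / (-4710/45995) = -1.0699…
E_income < 0 ⇒ inferior good.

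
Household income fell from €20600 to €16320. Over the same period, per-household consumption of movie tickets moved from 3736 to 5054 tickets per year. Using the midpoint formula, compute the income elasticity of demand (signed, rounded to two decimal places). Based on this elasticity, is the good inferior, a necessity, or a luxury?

%ΔQ = (5054 − 3736)/[( 3736 + 5054)/2] = 1318/4395 = 0.299886…
%ΔIncome = (16320 − 20600)/[( 20600 + 16320)/2] = -4280/18460 = -0.231852…
E_income = (1318/4395) / (-4280/18460) = -1.2934…
E_income < 0 ⇒ inferior good.

-1.29; inferior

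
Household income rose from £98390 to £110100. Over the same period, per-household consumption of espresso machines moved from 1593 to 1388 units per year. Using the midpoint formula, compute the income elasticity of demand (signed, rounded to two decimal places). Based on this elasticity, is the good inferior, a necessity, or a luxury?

%ΔQ = (1388 − 1593)/[( 1593 + 1388)/2] = -205/1490.5 = -0.137537…
%ΔIncome = (110100 − 98390)/[( 98390 + 110100)/2] = 11710/104245 = 0.112331…
E_income = (-205/1490.5) / (11710/104245) = -1.2243…
E_income < 0 ⇒ inferior good.

-1.22; inferior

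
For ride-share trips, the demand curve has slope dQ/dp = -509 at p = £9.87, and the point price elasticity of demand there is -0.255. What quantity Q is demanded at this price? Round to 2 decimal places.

19701.29

Ed = (dQ/dp)·(p/Q) ⇒ Q = (dQ/dp)·p/Ed = (-509)·9.87/(-0.255) = 19701.2941…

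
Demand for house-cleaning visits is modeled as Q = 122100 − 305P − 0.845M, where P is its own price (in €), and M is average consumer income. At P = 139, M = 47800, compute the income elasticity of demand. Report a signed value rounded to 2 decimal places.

At the given values, Q = 122100 − 305(139) − 0.845(47800) = 39314.
∂Q/∂M = -0.845.
E = (-0.845) × (47800/39314) = -1.0273…

-1.03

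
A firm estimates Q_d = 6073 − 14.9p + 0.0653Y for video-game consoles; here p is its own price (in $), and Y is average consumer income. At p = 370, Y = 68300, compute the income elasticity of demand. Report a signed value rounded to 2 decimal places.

0.89

At the given values, Q_d = 6073 − 14.9(370) + 0.0653(68300) = 5019.99.
∂Q_d/∂Y = 0.0653.
E = (0.0653) × (68300/5019.99) = 0.8884…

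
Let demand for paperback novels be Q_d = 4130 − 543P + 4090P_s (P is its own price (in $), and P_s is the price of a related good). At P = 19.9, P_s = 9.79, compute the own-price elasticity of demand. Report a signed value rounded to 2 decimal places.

At the given values, Q_d = 4130 − 543(19.9) + 4090(9.79) = 33365.4.
∂Q_d/∂P = −543.
E = (-543) × (19.9/33365.4) = -0.3238…

-0.32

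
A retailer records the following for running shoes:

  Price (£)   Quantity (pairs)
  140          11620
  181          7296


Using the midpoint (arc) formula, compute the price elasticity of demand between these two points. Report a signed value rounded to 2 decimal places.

-1.79

%ΔQ = (7296 − 11620) / [(11620 + 7296)/2] = -4324/9458 = -0.457179…
%ΔP = (181 − 140) / [(140 + 181)/2] = 41/160.5 = 0.255451…
Arc Ed = %ΔQ / %ΔP = (-4324/9458) / (41/160.5) = -1.7896…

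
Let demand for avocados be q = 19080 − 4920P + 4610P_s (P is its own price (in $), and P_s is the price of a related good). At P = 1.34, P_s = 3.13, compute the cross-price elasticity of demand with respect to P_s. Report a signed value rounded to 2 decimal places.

0.54

At the given values, q = 19080 − 4920(1.34) + 4610(3.13) = 26916.5.
∂q/∂P_s = 4610.
E = (4610) × (3.13/26916.5) = 0.5360…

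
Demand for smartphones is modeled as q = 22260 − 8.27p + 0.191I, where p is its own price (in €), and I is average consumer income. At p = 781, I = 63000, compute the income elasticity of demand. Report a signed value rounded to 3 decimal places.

0.432

At the given values, q = 22260 − 8.27(781) + 0.191(63000) = 27834.13.
∂q/∂I = 0.191.
E = (0.191) × (63000/27834.13) = 0.43231…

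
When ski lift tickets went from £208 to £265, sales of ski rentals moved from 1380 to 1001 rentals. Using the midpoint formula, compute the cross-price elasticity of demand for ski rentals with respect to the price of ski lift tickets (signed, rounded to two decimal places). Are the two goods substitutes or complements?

%ΔQ_{ski rentals} = (1001 − 1380)/avg = -379/1190.5 = -0.318353…
%ΔP_{ski lift tickets} = (265 − 208)/avg = 57/236.5 = 0.241014…
E_cross = (-379/1190.5) / (57/236.5) = -1.3208…
E_cross < 0 ⇒ the goods are complements.

-1.32; complements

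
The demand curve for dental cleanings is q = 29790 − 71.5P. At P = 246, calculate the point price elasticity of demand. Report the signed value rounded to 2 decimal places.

dq/dP = −71.5. At P = 246, q = 29790 − 71.5(246) = 12201.
Ed = (dq/dP)·(P/q) = −71.5 × (246/12201) = -1.4416…

-1.44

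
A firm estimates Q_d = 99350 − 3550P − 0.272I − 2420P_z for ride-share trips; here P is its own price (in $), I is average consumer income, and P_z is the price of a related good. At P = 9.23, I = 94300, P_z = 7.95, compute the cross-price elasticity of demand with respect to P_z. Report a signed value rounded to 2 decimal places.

-0.89

At the given values, Q_d = 99350 − 3550(9.23) − 0.272(94300) − 2420(7.95) = 21694.9.
∂Q_d/∂P_z = -2420.
E = (-2420) × (7.95/21694.9) = -0.8867…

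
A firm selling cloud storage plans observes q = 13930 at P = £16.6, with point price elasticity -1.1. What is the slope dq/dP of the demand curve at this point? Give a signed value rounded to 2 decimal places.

-923.07

Ed = (dq/dP)·(P/q) ⇒ dq/dP = Ed·q/P = (-1.1)·13930/16.6 = -923.0722…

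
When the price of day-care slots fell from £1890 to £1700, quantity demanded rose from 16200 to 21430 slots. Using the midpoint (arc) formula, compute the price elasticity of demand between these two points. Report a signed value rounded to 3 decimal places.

-2.626

%ΔQ = (21430 − 16200) / [(16200 + 21430)/2] = 5230/18815 = 0.277969…
%ΔP = (1700 − 1890) / [(1890 + 1700)/2] = -190/1795 = -0.105849…
Arc Ed = %ΔQ / %ΔP = (5230/18815) / (-190/1795) = -2.62608…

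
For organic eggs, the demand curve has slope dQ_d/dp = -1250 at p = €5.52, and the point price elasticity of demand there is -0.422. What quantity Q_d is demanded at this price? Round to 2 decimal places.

16350.71

Ed = (dQ_d/dp)·(p/Q_d) ⇒ Q_d = (dQ_d/dp)·p/Ed = (-1250)·5.52/(-0.422) = 16350.7109…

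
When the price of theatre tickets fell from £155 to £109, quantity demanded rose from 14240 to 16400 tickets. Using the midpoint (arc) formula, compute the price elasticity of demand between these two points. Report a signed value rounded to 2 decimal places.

%ΔQ = (16400 − 14240) / [(14240 + 16400)/2] = 2160/15320 = 0.140992…
%ΔP = (109 − 155) / [(155 + 109)/2] = -46/132 = -0.348484…
Arc Ed = %ΔQ / %ΔP = (2160/15320) / (-46/132) = -0.4045…

-0.40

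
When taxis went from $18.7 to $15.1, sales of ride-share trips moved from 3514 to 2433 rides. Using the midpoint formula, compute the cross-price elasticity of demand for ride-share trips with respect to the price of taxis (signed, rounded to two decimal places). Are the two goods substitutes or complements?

%ΔQ_{ride-share trips} = (2433 − 3514)/avg = -1081/2973.5 = -0.363544…
%ΔP_{taxis} = (15.1 − 18.7)/avg = -3.6/16.9 = -0.213017…
E_cross = (-1081/2973.5) / (-3.6/16.9) = 1.7066…
E_cross > 0 ⇒ the goods are substitutes.

1.71; substitutes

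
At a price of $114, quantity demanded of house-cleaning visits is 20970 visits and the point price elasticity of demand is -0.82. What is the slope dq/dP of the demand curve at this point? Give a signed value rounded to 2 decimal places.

-150.84

Ed = (dq/dP)·(P/q) ⇒ dq/dP = Ed·q/P = (-0.82)·20970/114 = -150.8368…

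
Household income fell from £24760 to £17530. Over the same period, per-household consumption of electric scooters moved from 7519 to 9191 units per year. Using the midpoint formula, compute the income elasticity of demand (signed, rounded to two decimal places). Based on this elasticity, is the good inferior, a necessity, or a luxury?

-0.59; inferior

%ΔQ = (9191 − 7519)/[( 7519 + 9191)/2] = 1672/8355 = 0.200119…
%ΔIncome = (17530 − 24760)/[( 24760 + 17530)/2] = -7230/21145 = -0.341924…
E_income = (1672/8355) / (-7230/21145) = -0.5852…
E_income < 0 ⇒ inferior good.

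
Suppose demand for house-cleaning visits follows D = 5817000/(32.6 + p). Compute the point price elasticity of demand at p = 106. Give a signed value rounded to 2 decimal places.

-0.76

dD/dp = −5817000/(32.6 + p)² = -302.812. At p = 106, D = 41969.7.
Ed = (dD/dp)·(p/D) = (-302.812) × (106/41969.7) = -0.7647…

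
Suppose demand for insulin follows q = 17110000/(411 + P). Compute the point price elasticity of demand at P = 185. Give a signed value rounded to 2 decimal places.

-0.31

dq/dP = −17110000/(411 + P)² = -48.1679. At P = 185, q = 28708.1.
Ed = (dq/dP)·(P/q) = (-48.1679) × (185/28708.1) = -0.3104…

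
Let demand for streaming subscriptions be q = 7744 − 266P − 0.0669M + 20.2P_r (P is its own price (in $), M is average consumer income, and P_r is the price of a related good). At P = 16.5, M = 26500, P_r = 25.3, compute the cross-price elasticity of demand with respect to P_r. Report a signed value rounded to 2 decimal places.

0.24

At the given values, q = 7744 − 266(16.5) − 0.0669(26500) + 20.2(25.3) = 2093.21.
∂q/∂P_r = 20.2.
E = (20.2) × (25.3/2093.21) = 0.2441…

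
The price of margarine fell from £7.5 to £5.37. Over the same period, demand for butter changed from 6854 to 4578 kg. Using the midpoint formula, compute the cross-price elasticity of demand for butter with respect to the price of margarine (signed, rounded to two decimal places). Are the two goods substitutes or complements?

%ΔQ_{butter} = (4578 − 6854)/avg = -2276/5716 = -0.398180…
%ΔP_{margarine} = (5.37 − 7.5)/avg = -2.13/6.435 = -0.331002…
E_cross = (-2276/5716) / (-2.13/6.435) = 1.2029…
E_cross > 0 ⇒ the goods are substitutes.

1.20; substitutes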